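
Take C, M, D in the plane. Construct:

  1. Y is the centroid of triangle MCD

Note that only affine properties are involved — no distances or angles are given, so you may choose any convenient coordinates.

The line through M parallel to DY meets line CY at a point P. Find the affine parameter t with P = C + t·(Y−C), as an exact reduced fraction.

t = 2

Choose coordinates C = (0, 0), M = (1, 0), D = (0, 1).
1. Y is the centroid of triangle MCD ⇒ Y = (1/3, 1/3)
through M parallel to DY: direction (1/3, -2/3); meets CY at P = (2/3, 2/3)
P = C + t·(Y−C) with t = 2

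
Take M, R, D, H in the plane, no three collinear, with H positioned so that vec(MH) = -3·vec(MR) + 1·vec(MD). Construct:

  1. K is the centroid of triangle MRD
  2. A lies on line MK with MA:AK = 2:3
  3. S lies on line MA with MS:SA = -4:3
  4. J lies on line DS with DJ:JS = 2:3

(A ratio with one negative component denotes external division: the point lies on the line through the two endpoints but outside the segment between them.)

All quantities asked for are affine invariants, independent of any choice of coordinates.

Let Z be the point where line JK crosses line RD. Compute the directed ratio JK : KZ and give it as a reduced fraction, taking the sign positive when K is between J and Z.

JK:KZ = -27/25

Work in coordinates with M = (0, 0), R = (1, 0), D = (0, 1), H = (-3, 1).
1. K is the centroid of triangle MRD ⇒ K = (1/3, 1/3)
2. A lies on line MK with MA:AK = 2:3 ⇒ A = (2/15, 2/15)
3. S lies on line MA with MS:SA = -4:3 ⇒ S = (8/15, 8/15)
4. J lies on line DS with DJ:JS = 2:3 ⇒ J = (16/75, 61/75)
line JK meets RD at Z = (2/9, 7/9)
K = J + t·(Z−J) with t = 27/2, so JK:KZ = 27/2:-25/2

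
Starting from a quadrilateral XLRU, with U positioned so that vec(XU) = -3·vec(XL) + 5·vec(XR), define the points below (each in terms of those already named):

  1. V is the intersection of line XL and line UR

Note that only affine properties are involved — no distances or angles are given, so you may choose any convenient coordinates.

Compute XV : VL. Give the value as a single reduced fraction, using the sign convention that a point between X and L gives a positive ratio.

Choose coordinates X = (0, 0), L = (1, 0), R = (0, 1), U = (-3, 5).
1. V is the intersection of line XL and line UR ⇒ V = (3/4, 0)
V = X + t·(L−X) with t = 3/4, so XV:VL = t:(1−t) = 3/4:1/4

XV:VL = 3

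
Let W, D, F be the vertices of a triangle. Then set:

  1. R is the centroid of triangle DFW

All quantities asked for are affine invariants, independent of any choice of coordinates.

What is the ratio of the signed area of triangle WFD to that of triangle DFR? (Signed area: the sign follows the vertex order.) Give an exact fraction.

Assign W = (0, 0), D = (1, 0), F = (0, 1) — the answer is frame-independent, so this choice is without loss of generality.
1. R is the centroid of triangle DFW ⇒ R = (1/3, 1/3)
2·[WFD] = -1, 2·[DFR] = 1/3
[WFD]:[DFR] = -1:1/3 = -3

[WFD]:[DFR] = -3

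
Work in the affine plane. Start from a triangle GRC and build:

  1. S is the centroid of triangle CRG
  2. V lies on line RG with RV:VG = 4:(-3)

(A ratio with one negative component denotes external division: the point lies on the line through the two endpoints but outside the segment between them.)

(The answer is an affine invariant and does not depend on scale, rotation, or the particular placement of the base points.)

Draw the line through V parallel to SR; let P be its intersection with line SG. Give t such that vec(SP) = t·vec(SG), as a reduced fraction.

Choose coordinates G = (0, 0), R = (1, 0), C = (0, 1).
1. S is the centroid of triangle CRG ⇒ S = (1/3, 1/3)
2. V lies on line RG with RV:VG = 4:(-3) ⇒ V = (-3, 0)
through V parallel to SR: direction (2/3, -1/3); meets SG at P = (-1, -1)
P = S + t·(G−S) with t = 4

t = 4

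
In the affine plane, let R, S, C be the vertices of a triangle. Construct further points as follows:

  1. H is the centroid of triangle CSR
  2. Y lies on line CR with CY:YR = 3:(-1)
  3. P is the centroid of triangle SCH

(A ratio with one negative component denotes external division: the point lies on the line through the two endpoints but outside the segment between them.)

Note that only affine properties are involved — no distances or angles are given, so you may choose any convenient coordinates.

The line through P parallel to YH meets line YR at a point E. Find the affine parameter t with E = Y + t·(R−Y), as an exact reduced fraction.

Set R = (0, 0), S = (1, 0), C = (0, 1); any affine frame gives the same invariant.
1. H is the centroid of triangle CSR ⇒ H = (1/3, 1/3)
2. Y lies on line CR with CY:YR = 3:(-1) ⇒ Y = (0, -1/2)
3. P is the centroid of triangle SCH ⇒ P = (4/9, 4/9)
through P parallel to YH: direction (1/3, 5/6); meets YR at E = (0, -2/3)
E = Y + t·(R−Y) with t = -1/3

t = -1/3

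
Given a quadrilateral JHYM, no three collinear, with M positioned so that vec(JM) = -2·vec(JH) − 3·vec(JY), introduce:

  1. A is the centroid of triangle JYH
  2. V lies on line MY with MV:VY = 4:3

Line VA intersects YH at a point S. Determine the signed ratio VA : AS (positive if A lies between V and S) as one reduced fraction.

VA:AS = 47/7

Choose coordinates J = (0, 0), H = (1, 0), Y = (0, 1), M = (-2, -3).
1. A is the centroid of triangle JYH ⇒ A = (1/3, 1/3)
2. V lies on line MY with MV:VY = 4:3 ⇒ V = (-6/7, -5/7)
line VA meets YH at S = (24/47, 23/47)
A = V + t·(S−V) with t = 47/54, so VA:AS = 47/54:7/54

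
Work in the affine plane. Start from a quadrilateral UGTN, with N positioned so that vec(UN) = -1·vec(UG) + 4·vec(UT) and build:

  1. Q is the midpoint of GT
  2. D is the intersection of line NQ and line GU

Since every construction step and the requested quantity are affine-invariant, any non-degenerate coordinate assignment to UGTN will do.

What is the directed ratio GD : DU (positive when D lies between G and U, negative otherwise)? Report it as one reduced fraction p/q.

Work in coordinates with U = (0, 0), G = (1, 0), T = (0, 1), N = (-1, 4).
1. Q is the midpoint of GT ⇒ Q = (1/2, 1/2)
2. D is the intersection of line NQ and line GU ⇒ D = (5/7, 0)
D = G + t·(U−G) with t = 2/7, so GD:DU = t:(1−t) = 2/7:5/7

GD:DU = 2/5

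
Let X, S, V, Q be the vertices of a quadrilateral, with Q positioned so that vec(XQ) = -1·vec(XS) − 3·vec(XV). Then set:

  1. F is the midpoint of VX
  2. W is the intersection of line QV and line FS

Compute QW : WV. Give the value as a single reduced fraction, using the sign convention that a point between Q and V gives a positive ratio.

QW:WV = 8

Choose coordinates X = (0, 0), S = (1, 0), V = (0, 1), Q = (-1, -3).
1. F is the midpoint of VX ⇒ F = (0, 1/2)
2. W is the intersection of line QV and line FS ⇒ W = (-1/9, 5/9)
W = Q + t·(V−Q) with t = 8/9, so QW:WV = t:(1−t) = 8/9:1/9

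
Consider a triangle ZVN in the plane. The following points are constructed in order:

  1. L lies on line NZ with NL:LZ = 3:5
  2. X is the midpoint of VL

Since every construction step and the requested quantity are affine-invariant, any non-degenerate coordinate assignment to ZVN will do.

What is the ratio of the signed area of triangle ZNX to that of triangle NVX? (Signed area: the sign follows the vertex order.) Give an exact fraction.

Work in coordinates with Z = (0, 0), V = (1, 0), N = (0, 1).
1. L lies on line NZ with NL:LZ = 3:5 ⇒ L = (0, 5/8)
2. X is the midpoint of VL ⇒ X = (1/2, 5/16)
2·[ZNX] = -1/2, 2·[NVX] = -3/16
[ZNX]:[NVX] = -1/2:-3/16 = 8/3

[ZNX]:[NVX] = 8/3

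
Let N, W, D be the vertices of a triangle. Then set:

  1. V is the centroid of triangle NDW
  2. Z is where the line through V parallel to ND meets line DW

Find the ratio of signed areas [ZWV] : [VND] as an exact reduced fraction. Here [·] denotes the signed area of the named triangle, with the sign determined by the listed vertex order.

[ZWV]:[VND] = 2/3

Assign N = (0, 0), W = (1, 0), D = (0, 1) — the answer is frame-independent, so this choice is without loss of generality.
1. V is the centroid of triangle NDW ⇒ V = (1/3, 1/3)
2. Z is where the line through V parallel to ND meets line DW ⇒ Z = (1/3, 2/3)
2·[ZWV] = -2/9, 2·[VND] = -1/3
[ZWV]:[VND] = -2/9:-1/3 = 2/3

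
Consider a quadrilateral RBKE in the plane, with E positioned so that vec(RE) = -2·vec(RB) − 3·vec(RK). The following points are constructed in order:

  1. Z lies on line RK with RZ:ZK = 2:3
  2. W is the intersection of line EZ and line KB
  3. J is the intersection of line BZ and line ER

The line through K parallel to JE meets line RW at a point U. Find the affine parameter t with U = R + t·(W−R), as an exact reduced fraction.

Assign R = (0, 0), B = (1, 0), K = (0, 1), E = (-2, -3) — the answer is frame-independent, so this choice is without loss of generality.
1. Z lies on line RK with RZ:ZK = 2:3 ⇒ Z = (0, 2/5)
2. W is the intersection of line EZ and line KB ⇒ W = (2/9, 7/9)
3. J is the intersection of line BZ and line ER ⇒ J = (4/19, 6/19)
through K parallel to JE: direction (-42/19, -63/19); meets RW at U = (1/2, 7/4)
U = R + t·(W−R) with t = 9/4

t = 9/4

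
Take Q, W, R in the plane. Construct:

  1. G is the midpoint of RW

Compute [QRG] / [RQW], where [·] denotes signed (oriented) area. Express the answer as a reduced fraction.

Work in coordinates with Q = (0, 0), W = (1, 0), R = (0, 1).
1. G is the midpoint of RW ⇒ G = (1/2, 1/2)
2·[QRG] = -1/2, 2·[RQW] = 1
[QRG]:[RQW] = -1/2:1 = -1/2

[QRG]:[RQW] = -1/2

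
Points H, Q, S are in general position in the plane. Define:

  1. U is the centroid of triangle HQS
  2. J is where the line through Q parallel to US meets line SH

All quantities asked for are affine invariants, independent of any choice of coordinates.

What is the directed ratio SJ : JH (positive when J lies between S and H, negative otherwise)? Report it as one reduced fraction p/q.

SJ:JH = -1/2

Assign H = (0, 0), Q = (1, 0), S = (0, 1) — the answer is frame-independent, so this choice is without loss of generality.
1. U is the centroid of triangle HQS ⇒ U = (1/3, 1/3)
2. J is where the line through Q parallel to US meets line SH ⇒ J = (0, 2)
J = S + t·(H−S) with t = -1, so SJ:JH = t:(1−t) = -1:2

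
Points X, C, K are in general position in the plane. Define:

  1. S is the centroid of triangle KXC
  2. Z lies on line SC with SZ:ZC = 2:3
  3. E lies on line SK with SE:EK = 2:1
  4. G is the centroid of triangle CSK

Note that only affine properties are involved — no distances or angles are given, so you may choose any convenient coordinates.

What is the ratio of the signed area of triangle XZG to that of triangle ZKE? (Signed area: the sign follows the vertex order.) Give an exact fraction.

Choose coordinates X = (0, 0), C = (1, 0), K = (0, 1).
1. S is the centroid of triangle KXC ⇒ S = (1/3, 1/3)
2. Z lies on line SC with SZ:ZC = 2:3 ⇒ Z = (3/5, 1/5)
3. E lies on line SK with SE:EK = 2:1 ⇒ E = (1/9, 7/9)
4. G is the centroid of triangle CSK ⇒ G = (4/9, 4/9)
2·[XZG] = 8/45, 2·[ZKE] = 2/45
[XZG]:[ZKE] = 8/45:2/45 = 4

[XZG]:[ZKE] = 4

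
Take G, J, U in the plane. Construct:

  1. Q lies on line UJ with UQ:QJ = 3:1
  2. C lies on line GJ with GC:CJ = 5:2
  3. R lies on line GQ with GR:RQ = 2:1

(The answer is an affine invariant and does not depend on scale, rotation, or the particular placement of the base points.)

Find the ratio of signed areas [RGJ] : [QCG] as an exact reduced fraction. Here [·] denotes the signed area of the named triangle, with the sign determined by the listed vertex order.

[RGJ]:[QCG] = -14/15

Choose coordinates G = (0, 0), J = (1, 0), U = (0, 1).
1. Q lies on line UJ with UQ:QJ = 3:1 ⇒ Q = (3/4, 1/4)
2. C lies on line GJ with GC:CJ = 5:2 ⇒ C = (5/7, 0)
3. R lies on line GQ with GR:RQ = 2:1 ⇒ R = (1/2, 1/6)
2·[RGJ] = 1/6, 2·[QCG] = -5/28
[RGJ]:[QCG] = 1/6:-5/28 = -14/15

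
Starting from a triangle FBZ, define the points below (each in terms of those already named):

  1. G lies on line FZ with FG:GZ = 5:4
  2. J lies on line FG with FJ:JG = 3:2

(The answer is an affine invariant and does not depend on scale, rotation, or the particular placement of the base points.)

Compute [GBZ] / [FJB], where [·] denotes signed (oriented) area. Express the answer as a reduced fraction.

Work in coordinates with F = (0, 0), B = (1, 0), Z = (0, 1).
1. G lies on line FZ with FG:GZ = 5:4 ⇒ G = (0, 5/9)
2. J lies on line FG with FJ:JG = 3:2 ⇒ J = (0, 1/3)
2·[GBZ] = 4/9, 2·[FJB] = -1/3
[GBZ]:[FJB] = 4/9:-1/3 = -4/3

[GBZ]:[FJB] = -4/3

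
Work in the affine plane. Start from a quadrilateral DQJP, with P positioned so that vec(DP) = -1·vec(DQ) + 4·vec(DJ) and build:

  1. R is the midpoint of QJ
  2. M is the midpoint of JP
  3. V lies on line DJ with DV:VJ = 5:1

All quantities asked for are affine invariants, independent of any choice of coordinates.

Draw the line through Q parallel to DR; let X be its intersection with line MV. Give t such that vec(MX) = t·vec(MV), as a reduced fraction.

t = 24/13

Work in coordinates with D = (0, 0), Q = (1, 0), J = (0, 1), P = (-1, 4).
1. R is the midpoint of QJ ⇒ R = (1/2, 1/2)
2. M is the midpoint of JP ⇒ M = (-1/2, 5/2)
3. V lies on line DJ with DV:VJ = 5:1 ⇒ V = (0, 5/6)
through Q parallel to DR: direction (1/2, 1/2); meets MV at X = (11/26, -15/26)
X = M + t·(V−M) with t = 24/13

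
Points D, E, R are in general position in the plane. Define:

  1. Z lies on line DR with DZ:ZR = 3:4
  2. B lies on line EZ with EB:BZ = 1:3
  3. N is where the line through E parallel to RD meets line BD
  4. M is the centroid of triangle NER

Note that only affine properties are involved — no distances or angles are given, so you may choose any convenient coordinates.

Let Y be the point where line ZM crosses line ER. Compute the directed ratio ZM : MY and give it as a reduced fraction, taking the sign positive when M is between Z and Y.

Work in coordinates with D = (0, 0), E = (1, 0), R = (0, 1).
1. Z lies on line DR with DZ:ZR = 3:4 ⇒ Z = (0, 3/7)
2. B lies on line EZ with EB:BZ = 1:3 ⇒ B = (3/4, 3/28)
3. N is where the line through E parallel to RD meets line BD ⇒ N = (1, 1/7)
4. M is the centroid of triangle NER ⇒ M = (2/3, 8/21)
line ZM meets ER at Y = (8/13, 5/13)
M = Z + t·(Y−Z) with t = 13/12, so ZM:MY = 13/12:-1/12

ZM:MY = -13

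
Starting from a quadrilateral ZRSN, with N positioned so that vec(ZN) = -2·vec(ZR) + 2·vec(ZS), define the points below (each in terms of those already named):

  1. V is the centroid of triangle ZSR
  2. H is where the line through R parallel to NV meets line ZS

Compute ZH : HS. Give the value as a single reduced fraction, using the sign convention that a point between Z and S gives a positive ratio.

Choose coordinates Z = (0, 0), R = (1, 0), S = (0, 1), N = (-2, 2).
1. V is the centroid of triangle ZSR ⇒ V = (1/3, 1/3)
2. H is where the line through R parallel to NV meets line ZS ⇒ H = (0, 5/7)
H = Z + t·(S−Z) with t = 5/7, so ZH:HS = t:(1−t) = 5/7:2/7

ZH:HS = 5/2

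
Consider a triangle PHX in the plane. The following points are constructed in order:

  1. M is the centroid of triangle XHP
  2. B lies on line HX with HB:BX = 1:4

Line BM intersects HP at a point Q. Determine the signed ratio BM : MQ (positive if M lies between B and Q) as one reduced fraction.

Choose coordinates P = (0, 0), H = (1, 0), X = (0, 1).
1. M is the centroid of triangle XHP ⇒ M = (1/3, 1/3)
2. B lies on line HX with HB:BX = 1:4 ⇒ B = (4/5, 1/5)
line BM meets HP at Q = (3/2, 0)
M = B + t·(Q−B) with t = -2/3, so BM:MQ = -2/3:5/3

BM:MQ = -2/5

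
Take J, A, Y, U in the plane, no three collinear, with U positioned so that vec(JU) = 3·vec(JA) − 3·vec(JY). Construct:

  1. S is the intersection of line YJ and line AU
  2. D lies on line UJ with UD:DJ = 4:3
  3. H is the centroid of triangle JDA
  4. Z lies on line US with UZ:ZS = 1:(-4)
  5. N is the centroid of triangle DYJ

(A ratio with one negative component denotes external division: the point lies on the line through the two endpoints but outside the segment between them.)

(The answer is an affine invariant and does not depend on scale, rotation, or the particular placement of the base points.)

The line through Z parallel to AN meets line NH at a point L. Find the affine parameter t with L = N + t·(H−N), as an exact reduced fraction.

Assign J = (0, 0), A = (1, 0), Y = (0, 1), U = (3, -3) — the answer is frame-independent, so this choice is without loss of generality.
1. S is the intersection of line YJ and line AU ⇒ S = (0, 3/2)
2. D lies on line UJ with UD:DJ = 4:3 ⇒ D = (9/7, -9/7)
3. H is the centroid of triangle JDA ⇒ H = (16/21, -3/7)
4. Z lies on line US with UZ:ZS = 1:(-4) ⇒ Z = (4, -9/2)
5. N is the centroid of triangle DYJ ⇒ N = (3/7, -2/21)
through Z parallel to AN: direction (-4/7, -2/21); meets NH at L = (33/7, -92/21)
L = N + t·(H−N) with t = 90/7

t = 90/7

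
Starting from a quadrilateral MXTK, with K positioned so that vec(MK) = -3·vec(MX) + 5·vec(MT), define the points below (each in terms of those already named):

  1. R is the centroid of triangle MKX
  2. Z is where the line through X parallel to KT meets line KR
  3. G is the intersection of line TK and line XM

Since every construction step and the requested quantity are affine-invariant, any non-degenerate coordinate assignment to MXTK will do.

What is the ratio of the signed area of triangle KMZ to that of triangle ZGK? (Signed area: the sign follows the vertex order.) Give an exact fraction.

[KMZ]:[ZGK] = 2

Work in coordinates with M = (0, 0), X = (1, 0), T = (0, 1), K = (-3, 5).
1. R is the centroid of triangle MKX ⇒ R = (-2/3, 5/3)
2. Z is where the line through X parallel to KT meets line KR ⇒ Z = (-13/2, 10)
3. G is the intersection of line TK and line XM ⇒ G = (3/4, 0)
2·[KMZ] = -5/2, 2·[ZGK] = -5/4
[KMZ]:[ZGK] = -5/2:-5/4 = 2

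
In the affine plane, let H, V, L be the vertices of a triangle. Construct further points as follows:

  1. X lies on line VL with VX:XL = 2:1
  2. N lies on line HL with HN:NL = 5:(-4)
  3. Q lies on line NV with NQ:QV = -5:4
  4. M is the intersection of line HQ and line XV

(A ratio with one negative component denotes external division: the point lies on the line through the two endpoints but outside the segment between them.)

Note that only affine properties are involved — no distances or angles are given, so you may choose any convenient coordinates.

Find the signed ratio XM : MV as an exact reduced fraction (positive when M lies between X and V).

Set H = (0, 0), V = (1, 0), L = (0, 1); any affine frame gives the same invariant.
1. X lies on line VL with VX:XL = 2:1 ⇒ X = (1/3, 2/3)
2. N lies on line HL with HN:NL = 5:(-4) ⇒ N = (0, 5)
3. Q lies on line NV with NQ:QV = -5:4 ⇒ Q = (5, -20)
4. M is the intersection of line HQ and line XV ⇒ M = (-1/3, 4/3)
M = X + t·(V−X) with t = -1, so XM:MV = t:(1−t) = -1:2

XM:MV = -1/2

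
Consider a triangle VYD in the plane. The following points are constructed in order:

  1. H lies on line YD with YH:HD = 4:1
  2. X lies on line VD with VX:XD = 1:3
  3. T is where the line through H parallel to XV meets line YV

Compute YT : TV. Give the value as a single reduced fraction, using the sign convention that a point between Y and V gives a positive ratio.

Choose coordinates V = (0, 0), Y = (1, 0), D = (0, 1).
1. H lies on line YD with YH:HD = 4:1 ⇒ H = (1/5, 4/5)
2. X lies on line VD with VX:XD = 1:3 ⇒ X = (0, 1/4)
3. T is where the line through H parallel to XV meets line YV ⇒ T = (1/5, 0)
T = Y + t·(V−Y) with t = 4/5, so YT:TV = t:(1−t) = 4/5:1/5

YT:TV = 4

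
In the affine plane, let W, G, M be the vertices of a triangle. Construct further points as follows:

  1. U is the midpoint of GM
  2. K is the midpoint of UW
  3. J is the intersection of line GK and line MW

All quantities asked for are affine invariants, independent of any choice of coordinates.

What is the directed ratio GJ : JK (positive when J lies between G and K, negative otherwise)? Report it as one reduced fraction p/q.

GJ:JK = -4

Set W = (0, 0), G = (1, 0), M = (0, 1); any affine frame gives the same invariant.
1. U is the midpoint of GM ⇒ U = (1/2, 1/2)
2. K is the midpoint of UW ⇒ K = (1/4, 1/4)
3. J is the intersection of line GK and line MW ⇒ J = (0, 1/3)
J = G + t·(K−G) with t = 4/3, so GJ:JK = t:(1−t) = 4/3:-1/3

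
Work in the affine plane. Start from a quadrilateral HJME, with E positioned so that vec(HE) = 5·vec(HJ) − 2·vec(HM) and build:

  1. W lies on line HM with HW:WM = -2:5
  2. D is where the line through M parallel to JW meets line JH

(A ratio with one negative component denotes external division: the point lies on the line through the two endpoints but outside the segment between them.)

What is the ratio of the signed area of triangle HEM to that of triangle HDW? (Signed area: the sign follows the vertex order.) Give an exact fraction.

[HEM]:[HDW] = 5

Assign H = (0, 0), J = (1, 0), M = (0, 1), E = (5, -2) — the answer is frame-independent, so this choice is without loss of generality.
1. W lies on line HM with HW:WM = -2:5 ⇒ W = (0, -2/3)
2. D is where the line through M parallel to JW meets line JH ⇒ D = (-3/2, 0)
2·[HEM] = 5, 2·[HDW] = 1
[HEM]:[HDW] = 5:1 = 5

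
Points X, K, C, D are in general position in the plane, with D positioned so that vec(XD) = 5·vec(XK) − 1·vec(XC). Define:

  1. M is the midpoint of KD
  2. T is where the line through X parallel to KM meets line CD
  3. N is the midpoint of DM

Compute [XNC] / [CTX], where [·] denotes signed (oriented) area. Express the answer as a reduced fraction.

[XNC]:[CTX] = -3/5

Assign X = (0, 0), K = (1, 0), C = (0, 1), D = (5, -1) — the answer is frame-independent, so this choice is without loss of generality.
1. M is the midpoint of KD ⇒ M = (3, -1/2)
2. T is where the line through X parallel to KM meets line CD ⇒ T = (20/3, -5/3)
3. N is the midpoint of DM ⇒ N = (4, -3/4)
2·[XNC] = 4, 2·[CTX] = -20/3
[XNC]:[CTX] = 4:-20/3 = -3/5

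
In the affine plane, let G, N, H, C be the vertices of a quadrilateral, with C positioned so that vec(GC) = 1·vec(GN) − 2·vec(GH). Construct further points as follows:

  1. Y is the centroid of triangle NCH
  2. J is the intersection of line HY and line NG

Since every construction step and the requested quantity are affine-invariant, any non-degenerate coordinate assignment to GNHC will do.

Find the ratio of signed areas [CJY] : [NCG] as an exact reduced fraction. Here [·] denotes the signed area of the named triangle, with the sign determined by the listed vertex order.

Set G = (0, 0), N = (1, 0), H = (0, 1), C = (1, -2); any affine frame gives the same invariant.
1. Y is the centroid of triangle NCH ⇒ Y = (2/3, -1/3)
2. J is the intersection of line HY and line NG ⇒ J = (1/2, 0)
2·[CJY] = -1/6, 2·[NCG] = -2
[CJY]:[NCG] = -1/6:-2 = 1/12

[CJY]:[NCG] = 1/12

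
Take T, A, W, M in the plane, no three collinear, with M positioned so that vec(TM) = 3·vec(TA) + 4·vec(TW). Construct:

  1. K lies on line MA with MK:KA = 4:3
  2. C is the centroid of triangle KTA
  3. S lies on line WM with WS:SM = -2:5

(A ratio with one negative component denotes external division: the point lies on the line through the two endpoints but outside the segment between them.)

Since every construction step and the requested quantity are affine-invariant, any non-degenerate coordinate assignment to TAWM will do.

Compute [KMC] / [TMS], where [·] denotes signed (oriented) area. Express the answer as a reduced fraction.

[KMC]:[TMS] = 16/105

Work in coordinates with T = (0, 0), A = (1, 0), W = (0, 1), M = (3, 4).
1. K lies on line MA with MK:KA = 4:3 ⇒ K = (13/7, 12/7)
2. C is the centroid of triangle KTA ⇒ C = (20/21, 4/7)
3. S lies on line WM with WS:SM = -2:5 ⇒ S = (-2, -1)
2·[KMC] = 16/21, 2·[TMS] = 5
[KMC]:[TMS] = 16/21:5 = 16/105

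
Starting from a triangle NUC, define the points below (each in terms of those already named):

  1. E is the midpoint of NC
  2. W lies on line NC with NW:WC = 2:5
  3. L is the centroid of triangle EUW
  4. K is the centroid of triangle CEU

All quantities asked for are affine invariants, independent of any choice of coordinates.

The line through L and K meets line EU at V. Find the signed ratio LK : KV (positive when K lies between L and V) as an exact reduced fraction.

Work in coordinates with N = (0, 0), U = (1, 0), C = (0, 1).
1. E is the midpoint of NC ⇒ E = (0, 1/2)
2. W lies on line NC with NW:WC = 2:5 ⇒ W = (0, 2/7)
3. L is the centroid of triangle EUW ⇒ L = (1/3, 11/42)
4. K is the centroid of triangle CEU ⇒ K = (1/3, 1/2)
line LK meets EU at V = (1/3, 1/3)
K = L + t·(V−L) with t = 10/3, so LK:KV = 10/3:-7/3

LK:KV = -10/7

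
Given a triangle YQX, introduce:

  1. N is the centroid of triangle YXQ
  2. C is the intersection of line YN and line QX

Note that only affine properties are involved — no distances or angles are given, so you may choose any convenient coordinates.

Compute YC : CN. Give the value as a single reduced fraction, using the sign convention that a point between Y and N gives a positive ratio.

YC:CN = -3

Choose coordinates Y = (0, 0), Q = (1, 0), X = (0, 1).
1. N is the centroid of triangle YXQ ⇒ N = (1/3, 1/3)
2. C is the intersection of line YN and line QX ⇒ C = (1/2, 1/2)
C = Y + t·(N−Y) with t = 3/2, so YC:CN = t:(1−t) = 3/2:-1/2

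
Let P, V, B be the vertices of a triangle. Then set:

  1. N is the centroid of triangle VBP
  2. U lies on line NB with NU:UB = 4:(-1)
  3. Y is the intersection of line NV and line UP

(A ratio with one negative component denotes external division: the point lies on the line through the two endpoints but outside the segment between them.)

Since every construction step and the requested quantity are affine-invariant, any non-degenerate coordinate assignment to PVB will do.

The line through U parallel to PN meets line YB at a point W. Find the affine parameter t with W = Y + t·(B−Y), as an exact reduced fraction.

Assign P = (0, 0), V = (1, 0), B = (0, 1) — the answer is frame-independent, so this choice is without loss of generality.
1. N is the centroid of triangle VBP ⇒ N = (1/3, 1/3)
2. U lies on line NB with NU:UB = 4:(-1) ⇒ U = (-1/9, 11/9)
3. Y is the intersection of line NV and line UP ⇒ Y = (-1/21, 11/21)
through U parallel to PN: direction (1/3, 1/3); meets YB at W = (1/27, 37/27)
W = Y + t·(B−Y) with t = 16/9

t = 16/9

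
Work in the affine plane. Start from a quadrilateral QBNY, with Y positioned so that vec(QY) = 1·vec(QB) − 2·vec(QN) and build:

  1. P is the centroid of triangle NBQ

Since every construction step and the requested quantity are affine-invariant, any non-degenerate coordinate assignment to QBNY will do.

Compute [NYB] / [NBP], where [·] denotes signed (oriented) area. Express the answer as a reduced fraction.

Set Q = (0, 0), B = (1, 0), N = (0, 1), Y = (1, -2); any affine frame gives the same invariant.
1. P is the centroid of triangle NBQ ⇒ P = (1/3, 1/3)
2·[NYB] = 2, 2·[NBP] = -1/3
[NYB]:[NBP] = 2:-1/3 = -6

[NYB]:[NBP] = -6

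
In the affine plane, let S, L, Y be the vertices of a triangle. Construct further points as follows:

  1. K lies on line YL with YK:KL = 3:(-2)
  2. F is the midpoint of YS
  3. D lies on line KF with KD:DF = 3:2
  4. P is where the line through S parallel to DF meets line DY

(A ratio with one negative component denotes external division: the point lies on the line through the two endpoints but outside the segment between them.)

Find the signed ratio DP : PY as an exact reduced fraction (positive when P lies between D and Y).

DP:PY = -1/2

Assign S = (0, 0), L = (1, 0), Y = (0, 1) — the answer is frame-independent, so this choice is without loss of generality.
1. K lies on line YL with YK:KL = 3:(-2) ⇒ K = (3, -2)
2. F is the midpoint of YS ⇒ F = (0, 1/2)
3. D lies on line KF with KD:DF = 3:2 ⇒ D = (6/5, -1/2)
4. P is where the line through S parallel to DF meets line DY ⇒ P = (12/5, -2)
P = D + t·(Y−D) with t = -1, so DP:PY = t:(1−t) = -1:2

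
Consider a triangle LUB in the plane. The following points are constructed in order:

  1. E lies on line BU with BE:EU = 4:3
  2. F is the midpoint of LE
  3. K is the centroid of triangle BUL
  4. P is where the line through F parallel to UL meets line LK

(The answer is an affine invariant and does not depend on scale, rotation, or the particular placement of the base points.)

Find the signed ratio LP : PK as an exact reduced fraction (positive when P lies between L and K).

LP:PK = 9/5

Work in coordinates with L = (0, 0), U = (1, 0), B = (0, 1).
1. E lies on line BU with BE:EU = 4:3 ⇒ E = (4/7, 3/7)
2. F is the midpoint of LE ⇒ F = (2/7, 3/14)
3. K is the centroid of triangle BUL ⇒ K = (1/3, 1/3)
4. P is where the line through F parallel to UL meets line LK ⇒ P = (3/14, 3/14)
P = L + t·(K−L) with t = 9/14, so LP:PK = t:(1−t) = 9/14:5/14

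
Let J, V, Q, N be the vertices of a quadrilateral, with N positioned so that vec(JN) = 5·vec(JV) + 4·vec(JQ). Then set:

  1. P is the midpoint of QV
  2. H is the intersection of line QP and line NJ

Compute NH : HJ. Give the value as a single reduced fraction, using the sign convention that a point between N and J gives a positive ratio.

NH:HJ = 8

Set J = (0, 0), V = (1, 0), Q = (0, 1), N = (5, 4); any affine frame gives the same invariant.
1. P is the midpoint of QV ⇒ P = (1/2, 1/2)
2. H is the intersection of line QP and line NJ ⇒ H = (5/9, 4/9)
H = N + t·(J−N) with t = 8/9, so NH:HJ = t:(1−t) = 8/9:1/9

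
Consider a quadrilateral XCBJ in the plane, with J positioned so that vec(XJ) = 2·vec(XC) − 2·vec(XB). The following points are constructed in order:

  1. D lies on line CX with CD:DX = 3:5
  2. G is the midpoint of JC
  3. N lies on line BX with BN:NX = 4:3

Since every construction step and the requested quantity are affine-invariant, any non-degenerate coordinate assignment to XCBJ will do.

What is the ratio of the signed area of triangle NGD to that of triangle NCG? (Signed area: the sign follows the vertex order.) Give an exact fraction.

Choose coordinates X = (0, 0), C = (1, 0), B = (0, 1), J = (2, -2).
1. D lies on line CX with CD:DX = 3:5 ⇒ D = (5/8, 0)
2. G is the midpoint of JC ⇒ G = (3/2, -1)
3. N lies on line BX with BN:NX = 4:3 ⇒ N = (0, 3/7)
2·[NGD] = 1/4, 2·[NCG] = -11/14
[NGD]:[NCG] = 1/4:-11/14 = -7/22

[NGD]:[NCG] = -7/22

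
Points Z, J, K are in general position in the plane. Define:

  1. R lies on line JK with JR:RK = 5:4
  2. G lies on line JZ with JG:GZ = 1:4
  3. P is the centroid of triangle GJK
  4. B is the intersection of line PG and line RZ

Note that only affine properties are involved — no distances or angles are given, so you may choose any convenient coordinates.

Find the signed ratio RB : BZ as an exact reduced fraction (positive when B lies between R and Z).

Assign Z = (0, 0), J = (1, 0), K = (0, 1) — the answer is frame-independent, so this choice is without loss of generality.
1. R lies on line JK with JR:RK = 5:4 ⇒ R = (4/9, 5/9)
2. G lies on line JZ with JG:GZ = 1:4 ⇒ G = (4/5, 0)
3. P is the centroid of triangle GJK ⇒ P = (3/5, 1/3)
4. B is the intersection of line PG and line RZ ⇒ B = (16/35, 4/7)
B = R + t·(Z−R) with t = -1/35, so RB:BZ = t:(1−t) = -1/35:36/35

RB:BZ = -1/36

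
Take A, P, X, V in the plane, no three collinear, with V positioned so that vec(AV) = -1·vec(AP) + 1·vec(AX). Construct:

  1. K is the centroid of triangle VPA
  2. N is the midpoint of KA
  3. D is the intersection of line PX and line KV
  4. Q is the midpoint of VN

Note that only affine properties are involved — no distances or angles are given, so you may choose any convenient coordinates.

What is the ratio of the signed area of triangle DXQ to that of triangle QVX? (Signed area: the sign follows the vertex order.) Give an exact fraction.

[DXQ]:[QVX] = -22/5

Set A = (0, 0), P = (1, 0), X = (0, 1), V = (-1, 1); any affine frame gives the same invariant.
1. K is the centroid of triangle VPA ⇒ K = (0, 1/3)
2. N is the midpoint of KA ⇒ N = (0, 1/6)
3. D is the intersection of line PX and line KV ⇒ D = (2, -1)
4. Q is the midpoint of VN ⇒ Q = (-1/2, 7/12)
2·[DXQ] = 11/6, 2·[QVX] = -5/12
[DXQ]:[QVX] = 11/6:-5/12 = -22/5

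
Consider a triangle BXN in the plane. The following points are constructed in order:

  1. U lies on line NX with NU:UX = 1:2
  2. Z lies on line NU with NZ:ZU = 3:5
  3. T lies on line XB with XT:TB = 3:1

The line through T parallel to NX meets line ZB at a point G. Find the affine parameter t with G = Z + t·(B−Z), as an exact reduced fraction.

t = 3/4

Choose coordinates B = (0, 0), X = (1, 0), N = (0, 1).
1. U lies on line NX with NU:UX = 1:2 ⇒ U = (1/3, 2/3)
2. Z lies on line NU with NZ:ZU = 3:5 ⇒ Z = (1/8, 7/8)
3. T lies on line XB with XT:TB = 3:1 ⇒ T = (1/4, 0)
through T parallel to NX: direction (1, -1); meets ZB at G = (1/32, 7/32)
G = Z + t·(B−Z) with t = 3/4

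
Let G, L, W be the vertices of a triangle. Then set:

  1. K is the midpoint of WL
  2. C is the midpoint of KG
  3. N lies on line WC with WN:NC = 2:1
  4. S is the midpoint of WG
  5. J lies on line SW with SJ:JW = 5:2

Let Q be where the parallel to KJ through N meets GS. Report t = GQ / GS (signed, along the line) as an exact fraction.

t = 26/21

Choose coordinates G = (0, 0), L = (1, 0), W = (0, 1).
1. K is the midpoint of WL ⇒ K = (1/2, 1/2)
2. C is the midpoint of KG ⇒ C = (1/4, 1/4)
3. N lies on line WC with WN:NC = 2:1 ⇒ N = (1/6, 1/2)
4. S is the midpoint of WG ⇒ S = (0, 1/2)
5. J lies on line SW with SJ:JW = 5:2 ⇒ J = (0, 6/7)
through N parallel to KJ: direction (-1/2, 5/14); meets GS at Q = (0, 13/21)
Q = G + t·(S−G) with t = 26/21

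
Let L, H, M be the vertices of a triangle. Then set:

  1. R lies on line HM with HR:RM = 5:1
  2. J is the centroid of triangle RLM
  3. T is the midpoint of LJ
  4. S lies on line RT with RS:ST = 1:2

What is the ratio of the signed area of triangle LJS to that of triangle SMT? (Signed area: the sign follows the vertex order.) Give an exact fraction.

Choose coordinates L = (0, 0), H = (1, 0), M = (0, 1).
1. R lies on line HM with HR:RM = 5:1 ⇒ R = (1/6, 5/6)
2. J is the centroid of triangle RLM ⇒ J = (1/18, 11/18)
3. T is the midpoint of LJ ⇒ T = (1/36, 11/36)
4. S lies on line RT with RS:ST = 1:2 ⇒ S = (13/108, 71/108)
2·[LJS] = -1/27, 2·[SMT] = 2/27
[LJS]:[SMT] = -1/27:2/27 = -1/2

[LJS]:[SMT] = -1/2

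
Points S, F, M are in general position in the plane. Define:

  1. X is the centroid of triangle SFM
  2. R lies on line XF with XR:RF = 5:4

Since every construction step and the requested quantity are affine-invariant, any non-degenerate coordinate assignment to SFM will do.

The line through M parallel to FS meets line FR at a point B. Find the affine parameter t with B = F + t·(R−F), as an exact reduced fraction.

t = 27/4

Work in coordinates with S = (0, 0), F = (1, 0), M = (0, 1).
1. X is the centroid of triangle SFM ⇒ X = (1/3, 1/3)
2. R lies on line XF with XR:RF = 5:4 ⇒ R = (19/27, 4/27)
through M parallel to FS: direction (-1, 0); meets FR at B = (-1, 1)
B = F + t·(R−F) with t = 27/4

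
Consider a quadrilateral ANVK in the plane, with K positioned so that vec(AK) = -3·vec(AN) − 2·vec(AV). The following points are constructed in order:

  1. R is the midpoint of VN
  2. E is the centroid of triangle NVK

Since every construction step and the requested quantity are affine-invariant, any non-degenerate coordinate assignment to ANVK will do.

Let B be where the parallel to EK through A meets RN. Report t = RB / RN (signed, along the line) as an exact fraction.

t = 1/6

Choose coordinates A = (0, 0), N = (1, 0), V = (0, 1), K = (-3, -2).
1. R is the midpoint of VN ⇒ R = (1/2, 1/2)
2. E is the centroid of triangle NVK ⇒ E = (-2/3, -1/3)
through A parallel to EK: direction (-7/3, -5/3); meets RN at B = (7/12, 5/12)
B = R + t·(N−R) with t = 1/6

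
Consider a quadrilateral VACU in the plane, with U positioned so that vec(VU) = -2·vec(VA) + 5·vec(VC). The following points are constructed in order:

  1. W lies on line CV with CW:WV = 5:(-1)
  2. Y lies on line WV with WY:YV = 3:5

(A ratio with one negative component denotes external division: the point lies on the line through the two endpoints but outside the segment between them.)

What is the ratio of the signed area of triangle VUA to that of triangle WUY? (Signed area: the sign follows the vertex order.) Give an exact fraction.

Choose coordinates V = (0, 0), A = (1, 0), C = (0, 1), U = (-2, 5).
1. W lies on line CV with CW:WV = 5:(-1) ⇒ W = (0, -1/4)
2. Y lies on line WV with WY:YV = 3:5 ⇒ Y = (0, -5/32)
2·[VUA] = -5, 2·[WUY] = -3/16
[VUA]:[WUY] = -5:-3/16 = 80/3

[VUA]:[WUY] = 80/3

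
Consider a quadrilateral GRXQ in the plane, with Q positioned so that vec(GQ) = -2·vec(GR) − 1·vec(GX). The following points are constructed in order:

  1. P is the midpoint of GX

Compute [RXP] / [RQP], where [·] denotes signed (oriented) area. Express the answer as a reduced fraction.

[RXP]:[RQP] = -1/5

Work in coordinates with G = (0, 0), R = (1, 0), X = (0, 1), Q = (-2, -1).
1. P is the midpoint of GX ⇒ P = (0, 1/2)
2·[RXP] = 1/2, 2·[RQP] = -5/2
[RXP]:[RQP] = 1/2:-5/2 = -1/5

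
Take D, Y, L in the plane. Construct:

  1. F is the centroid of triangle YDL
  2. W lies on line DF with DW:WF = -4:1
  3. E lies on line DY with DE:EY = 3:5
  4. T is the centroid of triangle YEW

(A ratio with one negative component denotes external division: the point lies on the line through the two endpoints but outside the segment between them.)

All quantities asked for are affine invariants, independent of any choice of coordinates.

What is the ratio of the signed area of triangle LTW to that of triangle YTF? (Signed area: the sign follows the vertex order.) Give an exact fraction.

Work in coordinates with D = (0, 0), Y = (1, 0), L = (0, 1).
1. F is the centroid of triangle YDL ⇒ F = (1/3, 1/3)
2. W lies on line DF with DW:WF = -4:1 ⇒ W = (4/9, 4/9)
3. E lies on line DY with DE:EY = 3:5 ⇒ E = (3/8, 0)
4. T is the centroid of triangle YEW ⇒ T = (131/216, 4/27)
2·[LTW] = 1/24, 2·[YTF] = -7/216
[LTW]:[YTF] = 1/24:-7/216 = -9/7

[LTW]:[YTF] = -9/7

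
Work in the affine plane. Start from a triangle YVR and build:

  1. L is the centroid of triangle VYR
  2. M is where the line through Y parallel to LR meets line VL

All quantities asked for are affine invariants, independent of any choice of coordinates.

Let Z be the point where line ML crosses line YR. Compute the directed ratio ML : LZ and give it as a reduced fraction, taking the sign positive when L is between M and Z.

ML:LZ = -2

Choose coordinates Y = (0, 0), V = (1, 0), R = (0, 1).
1. L is the centroid of triangle VYR ⇒ L = (1/3, 1/3)
2. M is where the line through Y parallel to LR meets line VL ⇒ M = (-1/3, 2/3)
line ML meets YR at Z = (0, 1/2)
L = M + t·(Z−M) with t = 2, so ML:LZ = 2:-1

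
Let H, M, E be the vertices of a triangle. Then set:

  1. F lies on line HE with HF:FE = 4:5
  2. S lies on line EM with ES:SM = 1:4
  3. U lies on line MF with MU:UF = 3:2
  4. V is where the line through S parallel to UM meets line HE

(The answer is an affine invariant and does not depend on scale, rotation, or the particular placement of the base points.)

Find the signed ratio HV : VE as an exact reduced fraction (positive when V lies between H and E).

Assign H = (0, 0), M = (1, 0), E = (0, 1) — the answer is frame-independent, so this choice is without loss of generality.
1. F lies on line HE with HF:FE = 4:5 ⇒ F = (0, 4/9)
2. S lies on line EM with ES:SM = 1:4 ⇒ S = (1/5, 4/5)
3. U lies on line MF with MU:UF = 3:2 ⇒ U = (2/5, 4/15)
4. V is where the line through S parallel to UM meets line HE ⇒ V = (0, 8/9)
V = H + t·(E−H) with t = 8/9, so HV:VE = t:(1−t) = 8/9:1/9

HV:VE = 8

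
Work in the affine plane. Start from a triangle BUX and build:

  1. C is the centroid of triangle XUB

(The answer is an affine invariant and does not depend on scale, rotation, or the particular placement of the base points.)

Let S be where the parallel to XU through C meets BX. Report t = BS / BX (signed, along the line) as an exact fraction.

Set B = (0, 0), U = (1, 0), X = (0, 1); any affine frame gives the same invariant.
1. C is the centroid of triangle XUB ⇒ C = (1/3, 1/3)
through C parallel to XU: direction (1, -1); meets BX at S = (0, 2/3)
S = B + t·(X−B) with t = 2/3

t = 2/3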